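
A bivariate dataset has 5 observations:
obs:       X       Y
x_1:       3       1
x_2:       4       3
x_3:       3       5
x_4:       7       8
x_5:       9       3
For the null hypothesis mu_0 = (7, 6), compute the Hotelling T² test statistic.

Step 1 — sample mean vector:
  mean(X) = (3 + 4 + 3 + 7 + 9) / 5 = 26/5 = 5.2
  mean(Y) = (1 + 3 + 5 + 8 + 3) / 5 = 20/5 = 4
  x̄ = (5.2, 4),  deviation x̄ - mu_0 = (5.2, 4) - (7, 6) = (-1.8, -2).

Step 2 — sample covariance matrix, S[i,j] = (1/(n-1)) · Σ_k (x_{k,i} - mean_i) · (x_{k,j} - mean_j), divisor n-1 = 4:
  S[X,X] = ((-2.2)·(-2.2) + (-1.2)·(-1.2) + (-2.2)·(-2.2) + (1.8)·(1.8) + (3.8)·(3.8)) / 4 = 28.8/4 = 7.2
  S[X,Y] = ((-2.2)·(-3) + (-1.2)·(-1) + (-2.2)·(1) + (1.8)·(4) + (3.8)·(-1)) / 4 = 9/4 = 2.25
  S[Y,Y] = ((-3)·(-3) + (-1)·(-1) + (1)·(1) + (4)·(4) + (-1)·(-1)) / 4 = 28/4 = 7
  S = [[7.2, 2.25],
 [2.25, 7]].

Step 3 — invert S. det(S) = 7.2·7 - (2.25)² = 45.3375.
  S^{-1} = (1/det) · [[d, -b], [-b, a]] = [[0.1544, -0.0496],
 [-0.0496, 0.1588]].

Step 4 — quadratic form (x̄ - mu_0)^T · S^{-1} · (x̄ - mu_0):
  S^{-1} · (x̄ - mu_0) = (-0.1787, -0.2283),
  (x̄ - mu_0)^T · [...] = (-1.8)·(-0.1787) + (-2)·(-0.2283) = 0.7782.

Step 5 — scale by n: T² = 5 · 0.7782 = 3.8908.

T² ≈ 3.8908


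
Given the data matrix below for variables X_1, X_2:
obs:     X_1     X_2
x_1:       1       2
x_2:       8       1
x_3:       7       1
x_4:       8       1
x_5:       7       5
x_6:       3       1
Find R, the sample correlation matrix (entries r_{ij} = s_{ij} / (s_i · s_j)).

Step 1 — column means:
  mean(X_1) = (1 + 8 + 7 + 8 + 7 + 3) / 6 = 34/6 = 5.6667
  mean(X_2) = (2 + 1 + 1 + 1 + 5 + 1) / 6 = 11/6 = 1.8333

Step 2 — sample variances and covariances s[i,j] = (1/(n-1)) · Σ_k (x_{k,i} - mean_i) · (x_{k,j} - mean_j), with n-1 = 5:
  s[X_1,X_1] = ((-4.6667)·(-4.6667) + (2.3333)·(2.3333) + (1.3333)·(1.3333) + (2.3333)·(2.3333) + (1.3333)·(1.3333) + (-2.6667)·(-2.6667)) / 5 = 43.3333/5 = 8.6667
  s[X_1,X_2] = ((-4.6667)·(0.1667) + (2.3333)·(-0.8333) + (1.3333)·(-0.8333) + (2.3333)·(-0.8333) + (1.3333)·(3.1667) + (-2.6667)·(-0.8333)) / 5 = 0.6667/5 = 0.1333
  s[X_2,X_2] = ((0.1667)·(0.1667) + (-0.8333)·(-0.8333) + (-0.8333)·(-0.8333) + (-0.8333)·(-0.8333) + (3.1667)·(3.1667) + (-0.8333)·(-0.8333)) / 5 = 12.8333/5 = 2.5667
  Sample standard deviations s_i = √(s[i,i]):
  s(X_1) = √(8.6667) = 2.9439
  s(X_2) = √(2.5667) = 1.6021

Step 3 — r_{ij} = s_{ij} / (s_i · s_j):
  r[X_1,X_1] = 1 (diagonal).
  r[X_1,X_2] = 0.1333 / (2.9439 · 1.6021) = 0.1333 / 4.7164 = 0.0283
  r[X_2,X_2] = 1 (diagonal).

R is symmetric with unit diagonal. Assembling:

R = [[1, 0.0283],
 [0.0283, 1]]


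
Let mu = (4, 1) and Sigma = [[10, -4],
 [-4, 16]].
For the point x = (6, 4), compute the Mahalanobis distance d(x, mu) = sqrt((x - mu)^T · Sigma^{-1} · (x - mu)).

Step 1 — centre the observation: (x - mu) = (2, 3).

Step 2 — invert Sigma. det(Sigma) = 10·16 - (-4)² = 144.
  Sigma^{-1} = (1/det) · [[d, -b], [-b, a]] = [[0.1111, 0.0278],
 [0.0278, 0.0694]].

Step 3 — form the quadratic (x - mu)^T · Sigma^{-1} · (x - mu):
  Sigma^{-1} · (x - mu) = (0.3056, 0.2639).
  (x - mu)^T · [Sigma^{-1} · (x - mu)] = (2)·(0.3056) + (3)·(0.2639) = 1.4028.

Step 4 — take square root: d = √(1.4028) ≈ 1.1844.

d(x, mu) = √(1.4028) ≈ 1.1844


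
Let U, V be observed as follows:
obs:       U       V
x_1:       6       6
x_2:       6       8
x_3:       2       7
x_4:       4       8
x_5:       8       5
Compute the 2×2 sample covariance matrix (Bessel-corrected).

Step 1 — column means:
  mean(U) = (6 + 6 + 2 + 4 + 8) / 5 = 26/5 = 5.2
  mean(V) = (6 + 8 + 7 + 8 + 5) / 5 = 34/5 = 6.8

Step 2 — sample covariance S[i,j] = (1/(n-1)) · Σ_k (x_{k,i} - mean_i) · (x_{k,j} - mean_j), with n-1 = 4.
  S[U,U] = ((0.8)·(0.8) + (0.8)·(0.8) + (-3.2)·(-3.2) + (-1.2)·(-1.2) + (2.8)·(2.8)) / 4 = 20.8/4 = 5.2
  S[U,V] = ((0.8)·(-0.8) + (0.8)·(1.2) + (-3.2)·(0.2) + (-1.2)·(1.2) + (2.8)·(-1.8)) / 4 = -6.8/4 = -1.7
  S[V,V] = ((-0.8)·(-0.8) + (1.2)·(1.2) + (0.2)·(0.2) + (1.2)·(1.2) + (-1.8)·(-1.8)) / 4 = 6.8/4 = 1.7

S is symmetric (S[j,i] = S[i,j]). Assembling:

S = [[5.2, -1.7],
 [-1.7, 1.7]]


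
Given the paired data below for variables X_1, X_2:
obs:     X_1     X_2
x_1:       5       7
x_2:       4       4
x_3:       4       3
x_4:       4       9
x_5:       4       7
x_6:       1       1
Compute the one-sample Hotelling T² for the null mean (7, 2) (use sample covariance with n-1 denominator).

Step 1 — sample mean vector:
  mean(X_1) = (5 + 4 + 4 + 4 + 4 + 1) / 6 = 22/6 = 3.6667
  mean(X_2) = (7 + 4 + 3 + 9 + 7 + 1) / 6 = 31/6 = 5.1667
  x̄ = (3.6667, 5.1667),  deviation x̄ - mu_0 = (3.6667, 5.1667) - (7, 2) = (-3.3333, 3.1667).

Step 2 — sample covariance matrix, S[i,j] = (1/(n-1)) · Σ_k (x_{k,i} - mean_i) · (x_{k,j} - mean_j), divisor n-1 = 5:
  S[X_1,X_1] = ((1.3333)·(1.3333) + (0.3333)·(0.3333) + (0.3333)·(0.3333) + (0.3333)·(0.3333) + (0.3333)·(0.3333) + (-2.6667)·(-2.6667)) / 5 = 9.3333/5 = 1.8667
  S[X_1,X_2] = ((1.3333)·(1.8333) + (0.3333)·(-1.1667) + (0.3333)·(-2.1667) + (0.3333)·(3.8333) + (0.3333)·(1.8333) + (-2.6667)·(-4.1667)) / 5 = 14.3333/5 = 2.8667
  S[X_2,X_2] = ((1.8333)·(1.8333) + (-1.1667)·(-1.1667) + (-2.1667)·(-2.1667) + (3.8333)·(3.8333) + (1.8333)·(1.8333) + (-4.1667)·(-4.1667)) / 5 = 44.8333/5 = 8.9667
  S = [[1.8667, 2.8667],
 [2.8667, 8.9667]].

Step 3 — invert S. det(S) = 1.8667·8.9667 - (2.8667)² = 8.52.
  S^{-1} = (1/det) · [[d, -b], [-b, a]] = [[1.0524, -0.3365],
 [-0.3365, 0.2191]].

Step 4 — quadratic form (x̄ - mu_0)^T · S^{-1} · (x̄ - mu_0):
  S^{-1} · (x̄ - mu_0) = (-4.5736, 1.8153),
  (x̄ - mu_0)^T · [...] = (-3.3333)·(-4.5736) + (3.1667)·(1.8153) = 20.9937.

Step 5 — scale by n: T² = 6 · 20.9937 = 125.9624.

T² ≈ 125.9624


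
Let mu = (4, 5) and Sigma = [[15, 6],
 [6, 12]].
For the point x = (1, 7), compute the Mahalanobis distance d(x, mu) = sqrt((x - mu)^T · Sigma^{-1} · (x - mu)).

Step 1 — centre the observation: (x - mu) = (-3, 2).

Step 2 — invert Sigma. det(Sigma) = 15·12 - (6)² = 144.
  Sigma^{-1} = (1/det) · [[d, -b], [-b, a]] = [[0.0833, -0.0417],
 [-0.0417, 0.1042]].

Step 3 — form the quadratic (x - mu)^T · Sigma^{-1} · (x - mu):
  Sigma^{-1} · (x - mu) = (-0.3333, 0.3333).
  (x - mu)^T · [Sigma^{-1} · (x - mu)] = (-3)·(-0.3333) + (2)·(0.3333) = 1.6667.

Step 4 — take square root: d = √(1.6667) ≈ 1.291.

d(x, mu) = √(1.6667) ≈ 1.291


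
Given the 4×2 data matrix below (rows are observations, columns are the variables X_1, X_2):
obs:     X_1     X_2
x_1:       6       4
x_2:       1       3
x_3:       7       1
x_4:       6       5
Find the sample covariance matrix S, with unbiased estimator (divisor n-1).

Step 1 — column means:
  mean(X_1) = (6 + 1 + 7 + 6) / 4 = 20/4 = 5
  mean(X_2) = (4 + 3 + 1 + 5) / 4 = 13/4 = 3.25

Step 2 — sample covariance S[i,j] = (1/(n-1)) · Σ_k (x_{k,i} - mean_i) · (x_{k,j} - mean_j), with n-1 = 3.
  S[X_1,X_1] = ((1)·(1) + (-4)·(-4) + (2)·(2) + (1)·(1)) / 3 = 22/3 = 7.3333
  S[X_1,X_2] = ((1)·(0.75) + (-4)·(-0.25) + (2)·(-2.25) + (1)·(1.75)) / 3 = -1/3 = -0.3333
  S[X_2,X_2] = ((0.75)·(0.75) + (-0.25)·(-0.25) + (-2.25)·(-2.25) + (1.75)·(1.75)) / 3 = 8.75/3 = 2.9167

S is symmetric (S[j,i] = S[i,j]). Assembling:

S = [[7.3333, -0.3333],
 [-0.3333, 2.9167]]


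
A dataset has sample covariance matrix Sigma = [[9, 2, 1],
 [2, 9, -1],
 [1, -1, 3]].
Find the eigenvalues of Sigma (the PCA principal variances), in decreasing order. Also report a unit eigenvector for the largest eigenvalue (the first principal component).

Step 1 — characteristic polynomial p(λ) = det(λI - Sigma) = λ³ - tr·λ² + c_1·λ - det, where tr = trace, c_1 = sum of the principal 2×2 minors, det = det(Sigma):
  tr = 9 + 9 + 3 = 21,
  c_1 = (9·9 - (2)²) + (9·3 - (1)²) + (9·3 - (-1)²) = 77 + 26 + 26 = 129,
  det = 9·(9·3 - (-1)²) - (2)·((2)·3 - (-1)·(1)) + (1)·((2)·(-1) - 9·(1)) = 9·(26) - (2)·(7) + (1)·(-11) = 209.
  So p(λ) = λ³ - 21λ² + 129λ - 209.
Step 2 — look for an integer root (rational root theorem: any rational root is an integer divisor of 209). Testing λ = 11:
  p(11) = 1331 - 2541 + 1419 - 209 = 0  ✓
  Dividing out (λ - 11): p(λ) = (λ - 11)(λ² - 10λ + 19).
Step 3 — remaining eigenvalues from the quadratic λ² - 10λ + 19 = 0:
  Δ = 10² - 4·19 = 100 - 76 = 24,  λ = (10 ± √24)/2 = (10 ± 4.899)/2 ≈ 7.4495 or 2.5505.
  Sorted: λ_1 = 11,  λ_2 = 7.4495,  λ_3 = 2.5505  (check: sum = 21 = tr ✓).

Step 4 — unit eigenvector for λ_1 = 11: v spans the null space of (Sigma - λ_1 I), whose rows are
  r_1 = (-2, 2, 1),  r_2 = (2, -2, -1),  r_3 = (1, -1, -8).
  v is orthogonal to every row, so take v ∝ r_1 × r_3 = ((2)·(-8) - (1)·(-1), (1)·(1) - (-2)·(-8), (-2)·(-1) - (2)·(1)) = (-15, -15, 0).
  Rescale (divide by 15; multiply by -1 so the first nonzero entry is positive): u = (1, 1, 0).
  ||u|| = √((1)² + (1)² + (0)²) = √(2) ≈ 1.4142,  v_1 = u/||u|| ≈ (0.7071, 0.7071, 0) (||v_1|| = 1).

λ_1 = 11,  λ_2 = 7.4495,  λ_3 = 2.5505;  v_1 ≈ (0.7071, 0.7071, 0)


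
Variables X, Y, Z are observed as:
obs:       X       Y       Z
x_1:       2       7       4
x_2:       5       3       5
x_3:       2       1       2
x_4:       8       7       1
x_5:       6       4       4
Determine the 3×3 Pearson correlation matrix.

Step 1 — column means:
  mean(X) = (2 + 5 + 2 + 8 + 6) / 5 = 23/5 = 4.6
  mean(Y) = (7 + 3 + 1 + 7 + 4) / 5 = 22/5 = 4.4
  mean(Z) = (4 + 5 + 2 + 1 + 4) / 5 = 16/5 = 3.2

Step 2 — sample variances and covariances s[i,j] = (1/(n-1)) · Σ_k (x_{k,i} - mean_i) · (x_{k,j} - mean_j), with n-1 = 4:
  s[X,X] = ((-2.6)·(-2.6) + (0.4)·(0.4) + (-2.6)·(-2.6) + (3.4)·(3.4) + (1.4)·(1.4)) / 4 = 27.2/4 = 6.8
  s[X,Y] = ((-2.6)·(2.6) + (0.4)·(-1.4) + (-2.6)·(-3.4) + (3.4)·(2.6) + (1.4)·(-0.4)) / 4 = 9.8/4 = 2.45
  s[X,Z] = ((-2.6)·(0.8) + (0.4)·(1.8) + (-2.6)·(-1.2) + (3.4)·(-2.2) + (1.4)·(0.8)) / 4 = -4.6/4 = -1.15
  s[Y,Y] = ((2.6)·(2.6) + (-1.4)·(-1.4) + (-3.4)·(-3.4) + (2.6)·(2.6) + (-0.4)·(-0.4)) / 4 = 27.2/4 = 6.8
  s[Y,Z] = ((2.6)·(0.8) + (-1.4)·(1.8) + (-3.4)·(-1.2) + (2.6)·(-2.2) + (-0.4)·(0.8)) / 4 = -2.4/4 = -0.6
  s[Z,Z] = ((0.8)·(0.8) + (1.8)·(1.8) + (-1.2)·(-1.2) + (-2.2)·(-2.2) + (0.8)·(0.8)) / 4 = 10.8/4 = 2.7
  Sample standard deviations s_i = √(s[i,i]):
  s(X) = √(6.8) = 2.6077
  s(Y) = √(6.8) = 2.6077
  s(Z) = √(2.7) = 1.6432

Step 3 — r_{ij} = s_{ij} / (s_i · s_j):
  r[X,X] = 1 (diagonal).
  r[X,Y] = 2.45 / (2.6077 · 2.6077) = 2.45 / 6.8 = 0.3603
  r[X,Z] = -1.15 / (2.6077 · 1.6432) = -1.15 / 4.2849 = -0.2684
  r[Y,Y] = 1 (diagonal).
  r[Y,Z] = -0.6 / (2.6077 · 1.6432) = -0.6 / 4.2849 = -0.14
  r[Z,Z] = 1 (diagonal).

R is symmetric with unit diagonal. Assembling:

R = [[1, 0.3603, -0.2684],
 [0.3603, 1, -0.14],
 [-0.2684, -0.14, 1]]


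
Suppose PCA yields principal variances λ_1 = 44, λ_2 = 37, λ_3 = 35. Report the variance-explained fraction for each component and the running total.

Step 1 — total variance = trace(Sigma) = Σ λ_i = 44 + 37 + 35 = 116.

Step 2 — fraction explained by component i = λ_i / Σ λ:
  PC1: 44/116 = 0.3793
  PC2: 37/116 = 0.319
  PC3: 35/116 = 0.3017

Step 3 — cumulative fraction after k components = (λ_1 + ... + λ_k) / Σ λ:
  k = 1: 44/116 = 0.3793
  k = 2: (44 + 37)/116 = 81/116 = 0.6983
  k = 3: (44 + 37 + 35)/116 = 116/116 = 1

Summary (fraction, with percent):

explained: PC1 0.3793 (37.93%), PC2 0.319 (31.9%), PC3 0.3017 (30.17%);  cumulative: 0.3793, 0.6983, 1


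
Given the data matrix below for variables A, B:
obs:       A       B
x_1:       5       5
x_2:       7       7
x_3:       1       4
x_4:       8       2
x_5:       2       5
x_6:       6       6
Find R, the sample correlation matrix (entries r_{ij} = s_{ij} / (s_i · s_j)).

Step 1 — column means:
  mean(A) = (5 + 7 + 1 + 8 + 2 + 6) / 6 = 29/6 = 4.8333
  mean(B) = (5 + 7 + 4 + 2 + 5 + 6) / 6 = 29/6 = 4.8333

Step 2 — sample variances and covariances s[i,j] = (1/(n-1)) · Σ_k (x_{k,i} - mean_i) · (x_{k,j} - mean_j), with n-1 = 5:
  s[A,A] = ((0.1667)·(0.1667) + (2.1667)·(2.1667) + (-3.8333)·(-3.8333) + (3.1667)·(3.1667) + (-2.8333)·(-2.8333) + (1.1667)·(1.1667)) / 5 = 38.8333/5 = 7.7667
  s[A,B] = ((0.1667)·(0.1667) + (2.1667)·(2.1667) + (-3.8333)·(-0.8333) + (3.1667)·(-2.8333) + (-2.8333)·(0.1667) + (1.1667)·(1.1667)) / 5 = -0.1667/5 = -0.0333
  s[B,B] = ((0.1667)·(0.1667) + (2.1667)·(2.1667) + (-0.8333)·(-0.8333) + (-2.8333)·(-2.8333) + (0.1667)·(0.1667) + (1.1667)·(1.1667)) / 5 = 14.8333/5 = 2.9667
  Sample standard deviations s_i = √(s[i,i]):
  s(A) = √(7.7667) = 2.7869
  s(B) = √(2.9667) = 1.7224

Step 3 — r_{ij} = s_{ij} / (s_i · s_j):
  r[A,A] = 1 (diagonal).
  r[A,B] = -0.0333 / (2.7869 · 1.7224) = -0.0333 / 4.8001 = -0.0069
  r[B,B] = 1 (diagonal).

R is symmetric with unit diagonal. Assembling:

R = [[1, -0.0069],
 [-0.0069, 1]]


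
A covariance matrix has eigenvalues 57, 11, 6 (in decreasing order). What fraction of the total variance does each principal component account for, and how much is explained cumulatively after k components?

Step 1 — total variance = trace(Sigma) = Σ λ_i = 57 + 11 + 6 = 74.

Step 2 — fraction explained by component i = λ_i / Σ λ:
  PC1: 57/74 = 0.7703
  PC2: 11/74 = 0.1486
  PC3: 6/74 = 0.0811

Step 3 — cumulative fraction after k components = (λ_1 + ... + λ_k) / Σ λ:
  k = 1: 57/74 = 0.7703
  k = 2: (57 + 11)/74 = 68/74 = 0.9189
  k = 3: (57 + 11 + 6)/74 = 74/74 = 1

Summary (fraction, with percent):

explained: PC1 0.7703 (77.03%), PC2 0.1486 (14.86%), PC3 0.0811 (8.11%);  cumulative: 0.7703, 0.9189, 1


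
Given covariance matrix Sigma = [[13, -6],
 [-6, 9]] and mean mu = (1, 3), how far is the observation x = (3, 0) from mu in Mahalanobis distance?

Step 1 — centre the observation: (x - mu) = (2, -3).

Step 2 — invert Sigma. det(Sigma) = 13·9 - (-6)² = 81.
  Sigma^{-1} = (1/det) · [[d, -b], [-b, a]] = [[0.1111, 0.0741],
 [0.0741, 0.1605]].

Step 3 — form the quadratic (x - mu)^T · Sigma^{-1} · (x - mu):
  Sigma^{-1} · (x - mu) = (0, -0.3333).
  (x - mu)^T · [Sigma^{-1} · (x - mu)] = (2)·(0) + (-3)·(-0.3333) = 1.

Step 4 — take square root: d = √(1) ≈ 1.

d(x, mu) = √(1) ≈ 1


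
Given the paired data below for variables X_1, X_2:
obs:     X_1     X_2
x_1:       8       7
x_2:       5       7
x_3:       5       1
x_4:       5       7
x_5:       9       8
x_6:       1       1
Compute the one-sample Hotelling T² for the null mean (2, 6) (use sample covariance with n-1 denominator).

Step 1 — sample mean vector:
  mean(X_1) = (8 + 5 + 5 + 5 + 9 + 1) / 6 = 33/6 = 5.5
  mean(X_2) = (7 + 7 + 1 + 7 + 8 + 1) / 6 = 31/6 = 5.1667
  x̄ = (5.5, 5.1667),  deviation x̄ - mu_0 = (5.5, 5.1667) - (2, 6) = (3.5, -0.8333).

Step 2 — sample covariance matrix, S[i,j] = (1/(n-1)) · Σ_k (x_{k,i} - mean_i) · (x_{k,j} - mean_j), divisor n-1 = 5:
  S[X_1,X_1] = ((2.5)·(2.5) + (-0.5)·(-0.5) + (-0.5)·(-0.5) + (-0.5)·(-0.5) + (3.5)·(3.5) + (-4.5)·(-4.5)) / 5 = 39.5/5 = 7.9
  S[X_1,X_2] = ((2.5)·(1.8333) + (-0.5)·(1.8333) + (-0.5)·(-4.1667) + (-0.5)·(1.8333) + (3.5)·(2.8333) + (-4.5)·(-4.1667)) / 5 = 33.5/5 = 6.7
  S[X_2,X_2] = ((1.8333)·(1.8333) + (1.8333)·(1.8333) + (-4.1667)·(-4.1667) + (1.8333)·(1.8333) + (2.8333)·(2.8333) + (-4.1667)·(-4.1667)) / 5 = 52.8333/5 = 10.5667
  S = [[7.9, 6.7],
 [6.7, 10.5667]].

Step 3 — invert S. det(S) = 7.9·10.5667 - (6.7)² = 38.5867.
  S^{-1} = (1/det) · [[d, -b], [-b, a]] = [[0.2738, -0.1736],
 [-0.1736, 0.2047]].

Step 4 — quadratic form (x̄ - mu_0)^T · S^{-1} · (x̄ - mu_0):
  S^{-1} · (x̄ - mu_0) = (1.1031, -0.7783),
  (x̄ - mu_0)^T · [...] = (3.5)·(1.1031) + (-0.8333)·(-0.7783) = 4.5096.

Step 5 — scale by n: T² = 6 · 4.5096 = 27.0577.

T² ≈ 27.0577


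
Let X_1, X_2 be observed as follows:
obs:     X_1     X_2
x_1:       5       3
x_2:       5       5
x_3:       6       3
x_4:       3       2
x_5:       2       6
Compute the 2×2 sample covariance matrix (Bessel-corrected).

Step 1 — column means:
  mean(X_1) = (5 + 5 + 6 + 3 + 2) / 5 = 21/5 = 4.2
  mean(X_2) = (3 + 5 + 3 + 2 + 6) / 5 = 19/5 = 3.8

Step 2 — sample covariance S[i,j] = (1/(n-1)) · Σ_k (x_{k,i} - mean_i) · (x_{k,j} - mean_j), with n-1 = 4.
  S[X_1,X_1] = ((0.8)·(0.8) + (0.8)·(0.8) + (1.8)·(1.8) + (-1.2)·(-1.2) + (-2.2)·(-2.2)) / 4 = 10.8/4 = 2.7
  S[X_1,X_2] = ((0.8)·(-0.8) + (0.8)·(1.2) + (1.8)·(-0.8) + (-1.2)·(-1.8) + (-2.2)·(2.2)) / 4 = -3.8/4 = -0.95
  S[X_2,X_2] = ((-0.8)·(-0.8) + (1.2)·(1.2) + (-0.8)·(-0.8) + (-1.8)·(-1.8) + (2.2)·(2.2)) / 4 = 10.8/4 = 2.7

S is symmetric (S[j,i] = S[i,j]). Assembling:

S = [[2.7, -0.95],
 [-0.95, 2.7]]


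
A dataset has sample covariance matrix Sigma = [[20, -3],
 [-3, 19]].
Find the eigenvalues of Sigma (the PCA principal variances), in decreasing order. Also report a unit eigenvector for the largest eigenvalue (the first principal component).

Step 1 — characteristic polynomial of 2×2 Sigma:
  det(Sigma - λI) = λ² - trace · λ + det = 0.
  trace = 20 + 19 = 39, det = 20·19 - (-3)² = 371.
Step 2 — discriminant:
  Δ = trace² - 4·det = 1521 - 1484 = 37.
Step 3 — eigenvalues:
  λ = (trace ± √Δ)/2 = (39 ± 6.0828)/2,
  λ_1 = 22.5414,  λ_2 = 16.4586.

Step 4 — unit eigenvector for λ_1: solve (Sigma - λ_1 I)v = 0. First row:
  (20 - 22.5414)·v_x + (-3)·v_y = 0, i.e. (-2.5414)·v_x + (-3)·v_y = 0,
  so v ∝ (b, λ_1 - a) = (-3, 2.5414); multiply by -1 so the first entry is positive: u = (3, -2.5414).
  ||u|| = √((3)² + (-2.5414)²) = √(15.4586) ≈ 3.9317,
  v_1 = u/||u|| ≈ (0.763, -0.6464) (||v_1|| = 1).

λ_1 = 22.5414,  λ_2 = 16.4586;  v_1 ≈ (0.763, -0.6464)


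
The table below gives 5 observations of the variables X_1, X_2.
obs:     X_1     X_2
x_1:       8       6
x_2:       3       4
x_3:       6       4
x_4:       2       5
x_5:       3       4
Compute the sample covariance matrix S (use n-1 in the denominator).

Step 1 — column means:
  mean(X_1) = (8 + 3 + 6 + 2 + 3) / 5 = 22/5 = 4.4
  mean(X_2) = (6 + 4 + 4 + 5 + 4) / 5 = 23/5 = 4.6

Step 2 — sample covariance S[i,j] = (1/(n-1)) · Σ_k (x_{k,i} - mean_i) · (x_{k,j} - mean_j), with n-1 = 4.
  S[X_1,X_1] = ((3.6)·(3.6) + (-1.4)·(-1.4) + (1.6)·(1.6) + (-2.4)·(-2.4) + (-1.4)·(-1.4)) / 4 = 25.2/4 = 6.3
  S[X_1,X_2] = ((3.6)·(1.4) + (-1.4)·(-0.6) + (1.6)·(-0.6) + (-2.4)·(0.4) + (-1.4)·(-0.6)) / 4 = 4.8/4 = 1.2
  S[X_2,X_2] = ((1.4)·(1.4) + (-0.6)·(-0.6) + (-0.6)·(-0.6) + (0.4)·(0.4) + (-0.6)·(-0.6)) / 4 = 3.2/4 = 0.8

S is symmetric (S[j,i] = S[i,j]). Assembling:

S = [[6.3, 1.2],
 [1.2, 0.8]]


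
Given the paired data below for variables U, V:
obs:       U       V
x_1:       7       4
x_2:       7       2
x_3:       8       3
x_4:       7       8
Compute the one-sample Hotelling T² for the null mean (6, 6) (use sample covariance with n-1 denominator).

Step 1 — sample mean vector:
  mean(U) = (7 + 7 + 8 + 7) / 4 = 29/4 = 7.25
  mean(V) = (4 + 2 + 3 + 8) / 4 = 17/4 = 4.25
  x̄ = (7.25, 4.25),  deviation x̄ - mu_0 = (7.25, 4.25) - (6, 6) = (1.25, -1.75).

Step 2 — sample covariance matrix, S[i,j] = (1/(n-1)) · Σ_k (x_{k,i} - mean_i) · (x_{k,j} - mean_j), divisor n-1 = 3:
  S[U,U] = ((-0.25)·(-0.25) + (-0.25)·(-0.25) + (0.75)·(0.75) + (-0.25)·(-0.25)) / 3 = 0.75/3 = 0.25
  S[U,V] = ((-0.25)·(-0.25) + (-0.25)·(-2.25) + (0.75)·(-1.25) + (-0.25)·(3.75)) / 3 = -1.25/3 = -0.4167
  S[V,V] = ((-0.25)·(-0.25) + (-2.25)·(-2.25) + (-1.25)·(-1.25) + (3.75)·(3.75)) / 3 = 20.75/3 = 6.9167
  S = [[0.25, -0.4167],
 [-0.4167, 6.9167]].

Step 3 — invert S. det(S) = 0.25·6.9167 - (-0.4167)² = 1.5556.
  S^{-1} = (1/det) · [[d, -b], [-b, a]] = [[4.4464, 0.2679],
 [0.2679, 0.1607]].

Step 4 — quadratic form (x̄ - mu_0)^T · S^{-1} · (x̄ - mu_0):
  S^{-1} · (x̄ - mu_0) = (5.0893, 0.0536),
  (x̄ - mu_0)^T · [...] = (1.25)·(5.0893) + (-1.75)·(0.0536) = 6.2679.

Step 5 — scale by n: T² = 4 · 6.2679 = 25.0714.

T² ≈ 25.0714


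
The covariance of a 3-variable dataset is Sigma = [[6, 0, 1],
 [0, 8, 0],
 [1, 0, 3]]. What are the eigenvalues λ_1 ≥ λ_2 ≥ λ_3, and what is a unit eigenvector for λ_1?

Step 1 — characteristic polynomial p(λ) = det(λI - Sigma) = λ³ - tr·λ² + c_1·λ - det, where tr = trace, c_1 = sum of the principal 2×2 minors, det = det(Sigma):
  tr = 6 + 8 + 3 = 17,
  c_1 = (6·8 - (0)²) + (6·3 - (1)²) + (8·3 - (0)²) = 48 + 17 + 24 = 89,
  det = 6·(8·3 - (0)²) - (0)·((0)·3 - (0)·(1)) + (1)·((0)·(0) - 8·(1)) = 6·(24) - (0)·(0) + (1)·(-8) = 136.
  So p(λ) = λ³ - 17λ² + 89λ - 136.
Step 2 — look for an integer root (rational root theorem: any rational root is an integer divisor of 136). Testing λ = 8:
  p(8) = 512 - 1088 + 712 - 136 = 0  ✓
  Dividing out (λ - 8): p(λ) = (λ - 8)(λ² - 9λ + 17).
Step 3 — remaining eigenvalues from the quadratic λ² - 9λ + 17 = 0:
  Δ = 9² - 4·17 = 81 - 68 = 13,  λ = (9 ± √13)/2 = (9 ± 3.6056)/2 ≈ 6.3028 or 2.6972.
  Sorted: λ_1 = 8,  λ_2 = 6.3028,  λ_3 = 2.6972  (check: sum = 17 = tr ✓).

Step 4 — unit eigenvector for λ_1 = 8: v spans the null space of (Sigma - λ_1 I), whose rows are
  r_1 = (-2, 0, 1),  r_2 = (0, 0, 0),  r_3 = (1, 0, -5).
  v is orthogonal to every row, so take v ∝ r_1 × r_3 = ((0)·(-5) - (1)·(0), (1)·(1) - (-2)·(-5), (-2)·(0) - (0)·(1)) = (0, -9, 0).
  Rescale (divide by 9; multiply by -1 so the first nonzero entry is positive): u = (0, 1, 0).
  ||u|| = √((0)² + (1)² + (0)²) = √(1) = 1,  v_1 = u/||u|| ≈ (0, 1, 0) (||v_1|| = 1).

λ_1 = 8,  λ_2 = 6.3028,  λ_3 = 2.6972;  v_1 ≈ (0, 1, 0)


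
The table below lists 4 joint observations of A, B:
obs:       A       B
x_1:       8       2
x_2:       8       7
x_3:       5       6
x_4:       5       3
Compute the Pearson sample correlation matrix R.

Step 1 — column means:
  mean(A) = (8 + 8 + 5 + 5) / 4 = 26/4 = 6.5
  mean(B) = (2 + 7 + 6 + 3) / 4 = 18/4 = 4.5

Step 2 — sample variances and covariances s[i,j] = (1/(n-1)) · Σ_k (x_{k,i} - mean_i) · (x_{k,j} - mean_j), with n-1 = 3:
  s[A,A] = ((1.5)·(1.5) + (1.5)·(1.5) + (-1.5)·(-1.5) + (-1.5)·(-1.5)) / 3 = 9/3 = 3
  s[A,B] = ((1.5)·(-2.5) + (1.5)·(2.5) + (-1.5)·(1.5) + (-1.5)·(-1.5)) / 3 = 0/3 = 0
  s[B,B] = ((-2.5)·(-2.5) + (2.5)·(2.5) + (1.5)·(1.5) + (-1.5)·(-1.5)) / 3 = 17/3 = 5.6667
  Sample standard deviations s_i = √(s[i,i]):
  s(A) = √(3) = 1.7321
  s(B) = √(5.6667) = 2.3805

Step 3 — r_{ij} = s_{ij} / (s_i · s_j):
  r[A,A] = 1 (diagonal).
  r[A,B] = 0 / (1.7321 · 2.3805) = 0 / 4.1231 = 0
  r[B,B] = 1 (diagonal).

R is symmetric with unit diagonal. Assembling:

R = [[1, 0],
 [0, 1]]


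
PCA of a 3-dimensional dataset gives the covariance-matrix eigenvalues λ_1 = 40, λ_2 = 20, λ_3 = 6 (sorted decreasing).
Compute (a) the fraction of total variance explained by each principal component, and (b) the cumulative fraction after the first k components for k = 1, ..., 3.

Step 1 — total variance = trace(Sigma) = Σ λ_i = 40 + 20 + 6 = 66.

Step 2 — fraction explained by component i = λ_i / Σ λ:
  PC1: 40/66 = 0.6061
  PC2: 20/66 = 0.303
  PC3: 6/66 = 0.0909

Step 3 — cumulative fraction after k components = (λ_1 + ... + λ_k) / Σ λ:
  k = 1: 40/66 = 0.6061
  k = 2: (40 + 20)/66 = 60/66 = 0.9091
  k = 3: (40 + 20 + 6)/66 = 66/66 = 1

Summary (fraction, with percent):

explained: PC1 0.6061 (60.61%), PC2 0.303 (30.3%), PC3 0.0909 (9.09%);  cumulative: 0.6061, 0.9091, 1


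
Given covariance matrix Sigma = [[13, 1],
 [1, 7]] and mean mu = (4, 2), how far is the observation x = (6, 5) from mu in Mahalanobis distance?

Step 1 — centre the observation: (x - mu) = (2, 3).

Step 2 — invert Sigma. det(Sigma) = 13·7 - (1)² = 90.
  Sigma^{-1} = (1/det) · [[d, -b], [-b, a]] = [[0.0778, -0.0111],
 [-0.0111, 0.1444]].

Step 3 — form the quadratic (x - mu)^T · Sigma^{-1} · (x - mu):
  Sigma^{-1} · (x - mu) = (0.1222, 0.4111).
  (x - mu)^T · [Sigma^{-1} · (x - mu)] = (2)·(0.1222) + (3)·(0.4111) = 1.4778.

Step 4 — take square root: d = √(1.4778) ≈ 1.2156.

d(x, mu) = √(1.4778) ≈ 1.2156


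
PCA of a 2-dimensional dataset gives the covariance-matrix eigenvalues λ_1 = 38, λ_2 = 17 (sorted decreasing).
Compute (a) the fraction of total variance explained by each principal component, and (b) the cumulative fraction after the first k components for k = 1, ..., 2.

Step 1 — total variance = trace(Sigma) = Σ λ_i = 38 + 17 = 55.

Step 2 — fraction explained by component i = λ_i / Σ λ:
  PC1: 38/55 = 0.6909
  PC2: 17/55 = 0.3091

Step 3 — cumulative fraction after k components = (λ_1 + ... + λ_k) / Σ λ:
  k = 1: 38/55 = 0.6909
  k = 2: (38 + 17)/55 = 55/55 = 1

Summary (fraction, with percent):

explained: PC1 0.6909 (69.09%), PC2 0.3091 (30.91%);  cumulative: 0.6909, 1


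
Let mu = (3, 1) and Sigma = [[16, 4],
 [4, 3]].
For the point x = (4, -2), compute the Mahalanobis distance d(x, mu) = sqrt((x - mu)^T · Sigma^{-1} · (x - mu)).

Step 1 — centre the observation: (x - mu) = (1, -3).

Step 2 — invert Sigma. det(Sigma) = 16·3 - (4)² = 32.
  Sigma^{-1} = (1/det) · [[d, -b], [-b, a]] = [[0.0938, -0.125],
 [-0.125, 0.5]].

Step 3 — form the quadratic (x - mu)^T · Sigma^{-1} · (x - mu):
  Sigma^{-1} · (x - mu) = (0.4688, -1.625).
  (x - mu)^T · [Sigma^{-1} · (x - mu)] = (1)·(0.4688) + (-3)·(-1.625) = 5.3438.

Step 4 — take square root: d = √(5.3438) ≈ 2.3117.

d(x, mu) = √(5.3438) ≈ 2.3117


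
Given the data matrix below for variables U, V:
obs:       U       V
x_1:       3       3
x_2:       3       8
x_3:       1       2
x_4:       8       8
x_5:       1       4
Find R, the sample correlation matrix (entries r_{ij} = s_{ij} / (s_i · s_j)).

Step 1 — column means:
  mean(U) = (3 + 3 + 1 + 8 + 1) / 5 = 16/5 = 3.2
  mean(V) = (3 + 8 + 2 + 8 + 4) / 5 = 25/5 = 5

Step 2 — sample variances and covariances s[i,j] = (1/(n-1)) · Σ_k (x_{k,i} - mean_i) · (x_{k,j} - mean_j), with n-1 = 4:
  s[U,U] = ((-0.2)·(-0.2) + (-0.2)·(-0.2) + (-2.2)·(-2.2) + (4.8)·(4.8) + (-2.2)·(-2.2)) / 4 = 32.8/4 = 8.2
  s[U,V] = ((-0.2)·(-2) + (-0.2)·(3) + (-2.2)·(-3) + (4.8)·(3) + (-2.2)·(-1)) / 4 = 23/4 = 5.75
  s[V,V] = ((-2)·(-2) + (3)·(3) + (-3)·(-3) + (3)·(3) + (-1)·(-1)) / 4 = 32/4 = 8
  Sample standard deviations s_i = √(s[i,i]):
  s(U) = √(8.2) = 2.8636
  s(V) = √(8) = 2.8284

Step 3 — r_{ij} = s_{ij} / (s_i · s_j):
  r[U,U] = 1 (diagonal).
  r[U,V] = 5.75 / (2.8636 · 2.8284) = 5.75 / 8.0994 = 0.7099
  r[V,V] = 1 (diagonal).

R is symmetric with unit diagonal. Assembling:

R = [[1, 0.7099],
 [0.7099, 1]]


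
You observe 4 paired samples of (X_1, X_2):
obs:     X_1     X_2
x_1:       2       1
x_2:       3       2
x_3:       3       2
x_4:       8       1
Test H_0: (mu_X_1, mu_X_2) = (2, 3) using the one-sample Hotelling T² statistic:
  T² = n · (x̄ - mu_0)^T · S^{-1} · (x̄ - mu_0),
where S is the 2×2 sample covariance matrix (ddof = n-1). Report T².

Step 1 — sample mean vector:
  mean(X_1) = (2 + 3 + 3 + 8) / 4 = 16/4 = 4
  mean(X_2) = (1 + 2 + 2 + 1) / 4 = 6/4 = 1.5
  x̄ = (4, 1.5),  deviation x̄ - mu_0 = (4, 1.5) - (2, 3) = (2, -1.5).

Step 2 — sample covariance matrix, S[i,j] = (1/(n-1)) · Σ_k (x_{k,i} - mean_i) · (x_{k,j} - mean_j), divisor n-1 = 3:
  S[X_1,X_1] = ((-2)·(-2) + (-1)·(-1) + (-1)·(-1) + (4)·(4)) / 3 = 22/3 = 7.3333
  S[X_1,X_2] = ((-2)·(-0.5) + (-1)·(0.5) + (-1)·(0.5) + (4)·(-0.5)) / 3 = -2/3 = -0.6667
  S[X_2,X_2] = ((-0.5)·(-0.5) + (0.5)·(0.5) + (0.5)·(0.5) + (-0.5)·(-0.5)) / 3 = 1/3 = 0.3333
  S = [[7.3333, -0.6667],
 [-0.6667, 0.3333]].

Step 3 — invert S. det(S) = 7.3333·0.3333 - (-0.6667)² = 2.
  S^{-1} = (1/det) · [[d, -b], [-b, a]] = [[0.1667, 0.3333],
 [0.3333, 3.6667]].

Step 4 — quadratic form (x̄ - mu_0)^T · S^{-1} · (x̄ - mu_0):
  S^{-1} · (x̄ - mu_0) = (-0.1667, -4.8333),
  (x̄ - mu_0)^T · [...] = (2)·(-0.1667) + (-1.5)·(-4.8333) = 6.9167.

Step 5 — scale by n: T² = 4 · 6.9167 = 27.6667.

T² ≈ 27.6667


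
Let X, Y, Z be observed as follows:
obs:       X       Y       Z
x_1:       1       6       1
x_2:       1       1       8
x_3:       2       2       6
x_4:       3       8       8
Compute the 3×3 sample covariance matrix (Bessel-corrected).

Step 1 — column means:
  mean(X) = (1 + 1 + 2 + 3) / 4 = 7/4 = 1.75
  mean(Y) = (6 + 1 + 2 + 8) / 4 = 17/4 = 4.25
  mean(Z) = (1 + 8 + 6 + 8) / 4 = 23/4 = 5.75

Step 2 — sample covariance S[i,j] = (1/(n-1)) · Σ_k (x_{k,i} - mean_i) · (x_{k,j} - mean_j), with n-1 = 3.
  S[X,X] = ((-0.75)·(-0.75) + (-0.75)·(-0.75) + (0.25)·(0.25) + (1.25)·(1.25)) / 3 = 2.75/3 = 0.9167
  S[X,Y] = ((-0.75)·(1.75) + (-0.75)·(-3.25) + (0.25)·(-2.25) + (1.25)·(3.75)) / 3 = 5.25/3 = 1.75
  S[X,Z] = ((-0.75)·(-4.75) + (-0.75)·(2.25) + (0.25)·(0.25) + (1.25)·(2.25)) / 3 = 4.75/3 = 1.5833
  S[Y,Y] = ((1.75)·(1.75) + (-3.25)·(-3.25) + (-2.25)·(-2.25) + (3.75)·(3.75)) / 3 = 32.75/3 = 10.9167
  S[Y,Z] = ((1.75)·(-4.75) + (-3.25)·(2.25) + (-2.25)·(0.25) + (3.75)·(2.25)) / 3 = -7.75/3 = -2.5833
  S[Z,Z] = ((-4.75)·(-4.75) + (2.25)·(2.25) + (0.25)·(0.25) + (2.25)·(2.25)) / 3 = 32.75/3 = 10.9167

S is symmetric (S[j,i] = S[i,j]). Assembling:

S = [[0.9167, 1.75, 1.5833],
 [1.75, 10.9167, -2.5833],
 [1.5833, -2.5833, 10.9167]]


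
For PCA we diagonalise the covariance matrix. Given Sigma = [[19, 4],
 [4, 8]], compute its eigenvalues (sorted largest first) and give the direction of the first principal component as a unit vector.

Step 1 — characteristic polynomial of 2×2 Sigma:
  det(Sigma - λI) = λ² - trace · λ + det = 0.
  trace = 19 + 8 = 27, det = 19·8 - (4)² = 136.
Step 2 — discriminant:
  Δ = trace² - 4·det = 729 - 544 = 185.
Step 3 — eigenvalues:
  λ = (trace ± √Δ)/2 = (27 ± 13.6015)/2,
  λ_1 = 20.3007,  λ_2 = 6.6993.

Step 4 — unit eigenvector for λ_1: solve (Sigma - λ_1 I)v = 0. First row:
  (19 - 20.3007)·v_x + (4)·v_y = 0, i.e. (-1.3007)·v_x + (4)·v_y = 0,
  so v ∝ (b, λ_1 - a) = (4, 1.3007) = u.
  ||u|| = √((4)² + (1.3007)²) = √(17.6919) ≈ 4.2062,
  v_1 = u/||u|| ≈ (0.951, 0.3092) (||v_1|| = 1).

λ_1 = 20.3007,  λ_2 = 6.6993;  v_1 ≈ (0.951, 0.3092)


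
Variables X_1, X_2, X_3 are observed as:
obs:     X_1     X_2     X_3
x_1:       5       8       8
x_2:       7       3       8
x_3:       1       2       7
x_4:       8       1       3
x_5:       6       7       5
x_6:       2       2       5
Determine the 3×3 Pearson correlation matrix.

Step 1 — column means:
  mean(X_1) = (5 + 7 + 1 + 8 + 6 + 2) / 6 = 29/6 = 4.8333
  mean(X_2) = (8 + 3 + 2 + 1 + 7 + 2) / 6 = 23/6 = 3.8333
  mean(X_3) = (8 + 8 + 7 + 3 + 5 + 5) / 6 = 36/6 = 6

Step 2 — sample variances and covariances s[i,j] = (1/(n-1)) · Σ_k (x_{k,i} - mean_i) · (x_{k,j} - mean_j), with n-1 = 5:
  s[X_1,X_1] = ((0.1667)·(0.1667) + (2.1667)·(2.1667) + (-3.8333)·(-3.8333) + (3.1667)·(3.1667) + (1.1667)·(1.1667) + (-2.8333)·(-2.8333)) / 5 = 38.8333/5 = 7.7667
  s[X_1,X_2] = ((0.1667)·(4.1667) + (2.1667)·(-0.8333) + (-3.8333)·(-1.8333) + (3.1667)·(-2.8333) + (1.1667)·(3.1667) + (-2.8333)·(-1.8333)) / 5 = 5.8333/5 = 1.1667
  s[X_1,X_3] = ((0.1667)·(2) + (2.1667)·(2) + (-3.8333)·(1) + (3.1667)·(-3) + (1.1667)·(-1) + (-2.8333)·(-1)) / 5 = -7/5 = -1.4
  s[X_2,X_2] = ((4.1667)·(4.1667) + (-0.8333)·(-0.8333) + (-1.8333)·(-1.8333) + (-2.8333)·(-2.8333) + (3.1667)·(3.1667) + (-1.8333)·(-1.8333)) / 5 = 42.8333/5 = 8.5667
  s[X_2,X_3] = ((4.1667)·(2) + (-0.8333)·(2) + (-1.8333)·(1) + (-2.8333)·(-3) + (3.1667)·(-1) + (-1.8333)·(-1)) / 5 = 12/5 = 2.4
  s[X_3,X_3] = ((2)·(2) + (2)·(2) + (1)·(1) + (-3)·(-3) + (-1)·(-1) + (-1)·(-1)) / 5 = 20/5 = 4
  Sample standard deviations s_i = √(s[i,i]):
  s(X_1) = √(7.7667) = 2.7869
  s(X_2) = √(8.5667) = 2.9269
  s(X_3) = √(4) = 2

Step 3 — r_{ij} = s_{ij} / (s_i · s_j):
  r[X_1,X_1] = 1 (diagonal).
  r[X_1,X_2] = 1.1667 / (2.7869 · 2.9269) = 1.1667 / 8.1569 = 0.143
  r[X_1,X_3] = -1.4 / (2.7869 · 2) = -1.4 / 5.5737 = -0.2512
  r[X_2,X_2] = 1 (diagonal).
  r[X_2,X_3] = 2.4 / (2.9269 · 2) = 2.4 / 5.8538 = 0.41
  r[X_3,X_3] = 1 (diagonal).

R is symmetric with unit diagonal. Assembling:

R = [[1, 0.143, -0.2512],
 [0.143, 1, 0.41],
 [-0.2512, 0.41, 1]]


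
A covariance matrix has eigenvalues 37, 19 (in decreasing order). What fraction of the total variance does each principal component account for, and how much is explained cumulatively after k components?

Step 1 — total variance = trace(Sigma) = Σ λ_i = 37 + 19 = 56.

Step 2 — fraction explained by component i = λ_i / Σ λ:
  PC1: 37/56 = 0.6607
  PC2: 19/56 = 0.3393

Step 3 — cumulative fraction after k components = (λ_1 + ... + λ_k) / Σ λ:
  k = 1: 37/56 = 0.6607
  k = 2: (37 + 19)/56 = 56/56 = 1

Summary (fraction, with percent):

explained: PC1 0.6607 (66.07%), PC2 0.3393 (33.93%);  cumulative: 0.6607, 1


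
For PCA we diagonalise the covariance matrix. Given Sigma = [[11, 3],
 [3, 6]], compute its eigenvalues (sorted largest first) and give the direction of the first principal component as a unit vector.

Step 1 — characteristic polynomial of 2×2 Sigma:
  det(Sigma - λI) = λ² - trace · λ + det = 0.
  trace = 11 + 6 = 17, det = 11·6 - (3)² = 57.
Step 2 — discriminant:
  Δ = trace² - 4·det = 289 - 228 = 61.
Step 3 — eigenvalues:
  λ = (trace ± √Δ)/2 = (17 ± 7.8102)/2,
  λ_1 = 12.4051,  λ_2 = 4.5949.

Step 4 — unit eigenvector for λ_1: solve (Sigma - λ_1 I)v = 0. First row:
  (11 - 12.4051)·v_x + (3)·v_y = 0, i.e. (-1.4051)·v_x + (3)·v_y = 0,
  so v ∝ (b, λ_1 - a) = (3, 1.4051) = u.
  ||u|| = √((3)² + (1.4051)²) = √(10.9744) ≈ 3.3128,
  v_1 = u/||u|| ≈ (0.9056, 0.4242) (||v_1|| = 1).

λ_1 = 12.4051,  λ_2 = 4.5949;  v_1 ≈ (0.9056, 0.4242)


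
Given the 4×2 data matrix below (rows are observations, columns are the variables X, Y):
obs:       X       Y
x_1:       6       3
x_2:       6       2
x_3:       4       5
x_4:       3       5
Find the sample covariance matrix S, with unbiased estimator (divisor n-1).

Step 1 — column means:
  mean(X) = (6 + 6 + 4 + 3) / 4 = 19/4 = 4.75
  mean(Y) = (3 + 2 + 5 + 5) / 4 = 15/4 = 3.75

Step 2 — sample covariance S[i,j] = (1/(n-1)) · Σ_k (x_{k,i} - mean_i) · (x_{k,j} - mean_j), with n-1 = 3.
  S[X,X] = ((1.25)·(1.25) + (1.25)·(1.25) + (-0.75)·(-0.75) + (-1.75)·(-1.75)) / 3 = 6.75/3 = 2.25
  S[X,Y] = ((1.25)·(-0.75) + (1.25)·(-1.75) + (-0.75)·(1.25) + (-1.75)·(1.25)) / 3 = -6.25/3 = -2.0833
  S[Y,Y] = ((-0.75)·(-0.75) + (-1.75)·(-1.75) + (1.25)·(1.25) + (1.25)·(1.25)) / 3 = 6.75/3 = 2.25

S is symmetric (S[j,i] = S[i,j]). Assembling:

S = [[2.25, -2.0833],
 [-2.0833, 2.25]]


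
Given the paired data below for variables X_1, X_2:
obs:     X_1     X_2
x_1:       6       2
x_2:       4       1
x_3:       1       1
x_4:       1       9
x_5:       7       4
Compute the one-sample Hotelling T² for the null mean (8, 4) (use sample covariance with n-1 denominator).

Step 1 — sample mean vector:
  mean(X_1) = (6 + 4 + 1 + 1 + 7) / 5 = 19/5 = 3.8
  mean(X_2) = (2 + 1 + 1 + 9 + 4) / 5 = 17/5 = 3.4
  x̄ = (3.8, 3.4),  deviation x̄ - mu_0 = (3.8, 3.4) - (8, 4) = (-4.2, -0.6).

Step 2 — sample covariance matrix, S[i,j] = (1/(n-1)) · Σ_k (x_{k,i} - mean_i) · (x_{k,j} - mean_j), divisor n-1 = 4:
  S[X_1,X_1] = ((2.2)·(2.2) + (0.2)·(0.2) + (-2.8)·(-2.8) + (-2.8)·(-2.8) + (3.2)·(3.2)) / 4 = 30.8/4 = 7.7
  S[X_1,X_2] = ((2.2)·(-1.4) + (0.2)·(-2.4) + (-2.8)·(-2.4) + (-2.8)·(5.6) + (3.2)·(0.6)) / 4 = -10.6/4 = -2.65
  S[X_2,X_2] = ((-1.4)·(-1.4) + (-2.4)·(-2.4) + (-2.4)·(-2.4) + (5.6)·(5.6) + (0.6)·(0.6)) / 4 = 45.2/4 = 11.3
  S = [[7.7, -2.65],
 [-2.65, 11.3]].

Step 3 — invert S. det(S) = 7.7·11.3 - (-2.65)² = 79.9875.
  S^{-1} = (1/det) · [[d, -b], [-b, a]] = [[0.1413, 0.0331],
 [0.0331, 0.0963]].

Step 4 — quadratic form (x̄ - mu_0)^T · S^{-1} · (x̄ - mu_0):
  S^{-1} · (x̄ - mu_0) = (-0.6132, -0.1969),
  (x̄ - mu_0)^T · [...] = (-4.2)·(-0.6132) + (-0.6)·(-0.1969) = 2.6937.

Step 5 — scale by n: T² = 5 · 2.6937 = 13.4684.

T² ≈ 13.4684


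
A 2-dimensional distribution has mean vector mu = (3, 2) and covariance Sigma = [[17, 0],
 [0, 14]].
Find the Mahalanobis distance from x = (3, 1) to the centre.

Step 1 — centre the observation: (x - mu) = (0, -1).

Step 2 — invert Sigma. det(Sigma) = 17·14 - (0)² = 238.
  Sigma^{-1} = (1/det) · [[d, -b], [-b, a]] = [[0.0588, 0],
 [0, 0.0714]].

Step 3 — form the quadratic (x - mu)^T · Sigma^{-1} · (x - mu):
  Sigma^{-1} · (x - mu) = (0, -0.0714).
  (x - mu)^T · [Sigma^{-1} · (x - mu)] = (0)·(0) + (-1)·(-0.0714) = 0.0714.

Step 4 — take square root: d = √(0.0714) ≈ 0.2673.

d(x, mu) = √(0.0714) ≈ 0.2673


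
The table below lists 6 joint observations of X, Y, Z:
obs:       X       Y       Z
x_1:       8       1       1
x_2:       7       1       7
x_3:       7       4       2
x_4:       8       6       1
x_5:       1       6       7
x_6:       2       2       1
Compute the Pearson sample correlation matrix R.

Step 1 — column means:
  mean(X) = (8 + 7 + 7 + 8 + 1 + 2) / 6 = 33/6 = 5.5
  mean(Y) = (1 + 1 + 4 + 6 + 6 + 2) / 6 = 20/6 = 3.3333
  mean(Z) = (1 + 7 + 2 + 1 + 7 + 1) / 6 = 19/6 = 3.1667

Step 2 — sample variances and covariances s[i,j] = (1/(n-1)) · Σ_k (x_{k,i} - mean_i) · (x_{k,j} - mean_j), with n-1 = 5:
  s[X,X] = ((2.5)·(2.5) + (1.5)·(1.5) + (1.5)·(1.5) + (2.5)·(2.5) + (-4.5)·(-4.5) + (-3.5)·(-3.5)) / 5 = 49.5/5 = 9.9
  s[X,Y] = ((2.5)·(-2.3333) + (1.5)·(-2.3333) + (1.5)·(0.6667) + (2.5)·(2.6667) + (-4.5)·(2.6667) + (-3.5)·(-1.3333)) / 5 = -9/5 = -1.8
  s[X,Z] = ((2.5)·(-2.1667) + (1.5)·(3.8333) + (1.5)·(-1.1667) + (2.5)·(-2.1667) + (-4.5)·(3.8333) + (-3.5)·(-2.1667)) / 5 = -16.5/5 = -3.3
  s[Y,Y] = ((-2.3333)·(-2.3333) + (-2.3333)·(-2.3333) + (0.6667)·(0.6667) + (2.6667)·(2.6667) + (2.6667)·(2.6667) + (-1.3333)·(-1.3333)) / 5 = 27.3333/5 = 5.4667
  s[Y,Z] = ((-2.3333)·(-2.1667) + (-2.3333)·(3.8333) + (0.6667)·(-1.1667) + (2.6667)·(-2.1667) + (2.6667)·(3.8333) + (-1.3333)·(-2.1667)) / 5 = 2.6667/5 = 0.5333
  s[Z,Z] = ((-2.1667)·(-2.1667) + (3.8333)·(3.8333) + (-1.1667)·(-1.1667) + (-2.1667)·(-2.1667) + (3.8333)·(3.8333) + (-2.1667)·(-2.1667)) / 5 = 44.8333/5 = 8.9667
  Sample standard deviations s_i = √(s[i,i]):
  s(X) = √(9.9) = 3.1464
  s(Y) = √(5.4667) = 2.3381
  s(Z) = √(8.9667) = 2.9944

Step 3 — r_{ij} = s_{ij} / (s_i · s_j):
  r[X,X] = 1 (diagonal).
  r[X,Y] = -1.8 / (3.1464 · 2.3381) = -1.8 / 7.3566 = -0.2447
  r[X,Z] = -3.3 / (3.1464 · 2.9944) = -3.3 / 9.4218 = -0.3503
  r[Y,Y] = 1 (diagonal).
  r[Y,Z] = 0.5333 / (2.3381 · 2.9944) = 0.5333 / 7.0013 = 0.0762
  r[Z,Z] = 1 (diagonal).

R is symmetric with unit diagonal. Assembling:

R = [[1, -0.2447, -0.3503],
 [-0.2447, 1, 0.0762],
 [-0.3503, 0.0762, 1]]


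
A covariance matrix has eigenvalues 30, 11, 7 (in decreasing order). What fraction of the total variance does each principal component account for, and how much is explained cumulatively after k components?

Step 1 — total variance = trace(Sigma) = Σ λ_i = 30 + 11 + 7 = 48.

Step 2 — fraction explained by component i = λ_i / Σ λ:
  PC1: 30/48 = 0.625
  PC2: 11/48 = 0.2292
  PC3: 7/48 = 0.1458

Step 3 — cumulative fraction after k components = (λ_1 + ... + λ_k) / Σ λ:
  k = 1: 30/48 = 0.625
  k = 2: (30 + 11)/48 = 41/48 = 0.8542
  k = 3: (30 + 11 + 7)/48 = 48/48 = 1

Summary (fraction, with percent):

explained: PC1 0.625 (62.5%), PC2 0.2292 (22.92%), PC3 0.1458 (14.58%);  cumulative: 0.625, 0.8542, 1


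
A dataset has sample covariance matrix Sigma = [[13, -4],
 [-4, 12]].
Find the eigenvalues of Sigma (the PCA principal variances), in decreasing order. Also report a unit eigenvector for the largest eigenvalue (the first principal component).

Step 1 — characteristic polynomial of 2×2 Sigma:
  det(Sigma - λI) = λ² - trace · λ + det = 0.
  trace = 13 + 12 = 25, det = 13·12 - (-4)² = 140.
Step 2 — discriminant:
  Δ = trace² - 4·det = 625 - 560 = 65.
Step 3 — eigenvalues:
  λ = (trace ± √Δ)/2 = (25 ± 8.0623)/2,
  λ_1 = 16.5311,  λ_2 = 8.4689.

Step 4 — unit eigenvector for λ_1: solve (Sigma - λ_1 I)v = 0. First row:
  (13 - 16.5311)·v_x + (-4)·v_y = 0, i.e. (-3.5311)·v_x + (-4)·v_y = 0,
  so v ∝ (b, λ_1 - a) = (-4, 3.5311); multiply by -1 so the first entry is positive: u = (4, -3.5311).
  ||u|| = √((4)² + (-3.5311)²) = √(28.4689) ≈ 5.3356,
  v_1 = u/||u|| ≈ (0.7497, -0.6618) (||v_1|| = 1).

λ_1 = 16.5311,  λ_2 = 8.4689;  v_1 ≈ (0.7497, -0.6618)
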